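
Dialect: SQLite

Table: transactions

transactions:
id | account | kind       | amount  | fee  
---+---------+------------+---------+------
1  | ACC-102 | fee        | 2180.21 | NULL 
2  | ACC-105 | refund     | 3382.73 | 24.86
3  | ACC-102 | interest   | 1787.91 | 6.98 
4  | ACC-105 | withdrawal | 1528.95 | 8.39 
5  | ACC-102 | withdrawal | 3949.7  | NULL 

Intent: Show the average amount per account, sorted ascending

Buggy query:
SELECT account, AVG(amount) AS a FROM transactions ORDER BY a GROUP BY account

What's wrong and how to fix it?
Bug: ORDER BY appears before GROUP BY; SQL clause order requires GROUP BY first

Fix: Reorder: SELECT … FROM … GROUP BY … ORDER BY …

Corrected query:
SELECT account, AVG(amount) AS a FROM transactions GROUP BY account ORDER BY a

Result:
account | a          
--------+------------
ACC-105 | 2455.84    
ACC-102 | 2639.273333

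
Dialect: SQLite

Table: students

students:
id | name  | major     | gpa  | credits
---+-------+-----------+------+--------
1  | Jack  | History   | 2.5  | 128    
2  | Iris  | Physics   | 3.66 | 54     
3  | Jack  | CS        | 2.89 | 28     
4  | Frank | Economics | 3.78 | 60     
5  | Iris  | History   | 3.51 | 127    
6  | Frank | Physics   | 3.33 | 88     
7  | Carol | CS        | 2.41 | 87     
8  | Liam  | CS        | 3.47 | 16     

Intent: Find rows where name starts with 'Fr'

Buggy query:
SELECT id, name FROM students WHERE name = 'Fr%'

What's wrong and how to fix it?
Bug: Wildcards only work with LIKE; '=' treats '%' as a literal character

Fix: Use LIKE for wildcard pattern matching

Corrected query:
SELECT id, name FROM students WHERE name LIKE 'Fr%'

Result:
id | name 
---+------
4  | Frank
6  | Frank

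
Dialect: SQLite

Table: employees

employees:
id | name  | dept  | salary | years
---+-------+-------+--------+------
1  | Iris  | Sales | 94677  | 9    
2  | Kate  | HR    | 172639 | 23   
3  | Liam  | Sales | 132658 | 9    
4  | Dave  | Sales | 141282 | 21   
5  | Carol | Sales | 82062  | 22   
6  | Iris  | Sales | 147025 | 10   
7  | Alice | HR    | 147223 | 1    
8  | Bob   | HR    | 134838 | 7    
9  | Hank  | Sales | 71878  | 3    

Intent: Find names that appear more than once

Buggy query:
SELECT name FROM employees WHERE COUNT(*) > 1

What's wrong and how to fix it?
Bug: COUNT(*) is an aggregate and cannot be used in WHERE

Fix: GROUP BY name, then filter groups with HAVING COUNT(*) > 1

Corrected query:
SELECT name FROM employees GROUP BY name HAVING COUNT(*) > 1

Result:
name
----
Iris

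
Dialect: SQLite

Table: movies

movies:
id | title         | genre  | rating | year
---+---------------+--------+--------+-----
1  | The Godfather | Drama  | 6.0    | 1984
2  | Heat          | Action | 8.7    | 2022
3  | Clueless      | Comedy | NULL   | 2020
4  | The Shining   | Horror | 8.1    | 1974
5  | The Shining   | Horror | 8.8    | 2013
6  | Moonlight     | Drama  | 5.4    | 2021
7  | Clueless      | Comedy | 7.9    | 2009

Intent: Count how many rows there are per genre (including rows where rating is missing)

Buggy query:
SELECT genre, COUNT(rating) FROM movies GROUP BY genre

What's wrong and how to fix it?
Bug: COUNT(column) counts non-NULL values only; rows with NULL rating aren't counted

Fix: Use COUNT(*) to count all rows regardless of NULL

Corrected query:
SELECT genre, COUNT(*) FROM movies GROUP BY genre

Result:
genre  | COUNT(*)
-------+---------
Action | 1       
Comedy | 2       
Drama  | 2       
Horror | 2       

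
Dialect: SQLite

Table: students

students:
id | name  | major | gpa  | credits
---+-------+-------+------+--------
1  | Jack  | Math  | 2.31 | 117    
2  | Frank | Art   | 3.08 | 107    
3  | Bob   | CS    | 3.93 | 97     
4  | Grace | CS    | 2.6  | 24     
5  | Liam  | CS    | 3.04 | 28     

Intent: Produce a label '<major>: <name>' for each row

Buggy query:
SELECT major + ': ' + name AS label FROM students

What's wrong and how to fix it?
Bug: SQLite uses || for string concatenation; + coerces text to numbers (yielding 0)

Fix: Replace + with || to concatenate text

Corrected query:
SELECT major || ': ' || name AS label FROM students

Result:
label     
----------
Math: Jack
Art: Frank
CS: Bob   
CS: Grace 
CS: Liam  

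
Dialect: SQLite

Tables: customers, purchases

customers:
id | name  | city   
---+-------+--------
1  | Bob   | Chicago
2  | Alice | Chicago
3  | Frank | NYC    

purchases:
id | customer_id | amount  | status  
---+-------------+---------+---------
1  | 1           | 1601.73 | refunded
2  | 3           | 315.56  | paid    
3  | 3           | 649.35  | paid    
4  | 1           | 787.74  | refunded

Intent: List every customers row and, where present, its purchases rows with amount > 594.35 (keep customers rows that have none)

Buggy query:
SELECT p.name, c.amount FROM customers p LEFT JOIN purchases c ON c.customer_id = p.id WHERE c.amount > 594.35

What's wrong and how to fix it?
Bug: A WHERE condition on the right-hand table after LEFT JOIN drops unmatched parents

Fix: Put 'c.amount > 594.35' in the JOIN's ON clause instead of WHERE

Corrected query:
SELECT p.name, c.amount FROM customers p LEFT JOIN purchases c ON c.customer_id = p.id AND c.amount > 594.35

Result:
name  | amount 
------+--------
Bob   | 787.74 
Bob   | 1601.73
Alice | NULL   
Frank | 649.35 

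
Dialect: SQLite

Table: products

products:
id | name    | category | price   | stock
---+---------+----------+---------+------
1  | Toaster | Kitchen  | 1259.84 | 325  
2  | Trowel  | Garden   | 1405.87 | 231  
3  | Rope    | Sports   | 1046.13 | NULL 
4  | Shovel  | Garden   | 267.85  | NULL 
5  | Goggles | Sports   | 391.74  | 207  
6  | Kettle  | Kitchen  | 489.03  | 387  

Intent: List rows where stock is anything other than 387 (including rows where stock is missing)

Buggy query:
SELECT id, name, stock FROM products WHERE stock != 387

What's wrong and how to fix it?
Bug: 'stock != 387' is unknown when stock is NULL, so NULL rows are silently excluded

Fix: Handle NULL separately with IS NULL alongside the inequality

Corrected query:
SELECT id, name, stock FROM products WHERE stock != 387 OR stock IS NULL

Result:
id | name    | stock
---+---------+------
1  | Toaster | 325  
2  | Trowel  | 231  
3  | Rope    | NULL 
4  | Shovel  | NULL 
5  | Goggles | 207  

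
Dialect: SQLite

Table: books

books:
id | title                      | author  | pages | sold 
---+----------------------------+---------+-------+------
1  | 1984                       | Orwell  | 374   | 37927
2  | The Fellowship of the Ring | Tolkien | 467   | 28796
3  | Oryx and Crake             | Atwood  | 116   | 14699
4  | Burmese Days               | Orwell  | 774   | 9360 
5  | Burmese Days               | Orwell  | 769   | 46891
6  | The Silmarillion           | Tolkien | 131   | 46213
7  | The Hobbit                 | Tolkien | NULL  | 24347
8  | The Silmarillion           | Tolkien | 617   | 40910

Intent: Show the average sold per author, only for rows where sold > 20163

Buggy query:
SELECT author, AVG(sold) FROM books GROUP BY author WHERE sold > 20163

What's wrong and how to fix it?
Bug: WHERE cannot follow GROUP BY

Fix: Move the WHERE clause before GROUP BY

Corrected query:
SELECT author, AVG(sold) FROM books WHERE sold > 20163 GROUP BY author

Result:
author  | AVG(sold)
--------+----------
Orwell  | 42409    
Tolkien | 35066.5  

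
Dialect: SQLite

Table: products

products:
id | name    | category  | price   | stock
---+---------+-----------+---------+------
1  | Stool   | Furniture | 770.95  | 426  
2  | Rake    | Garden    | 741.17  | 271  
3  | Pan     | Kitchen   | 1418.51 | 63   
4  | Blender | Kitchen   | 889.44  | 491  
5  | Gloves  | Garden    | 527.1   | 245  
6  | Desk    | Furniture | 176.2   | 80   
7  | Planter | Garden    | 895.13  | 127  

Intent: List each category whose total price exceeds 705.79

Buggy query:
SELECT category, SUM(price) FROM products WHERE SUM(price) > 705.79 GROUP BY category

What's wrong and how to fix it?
Bug: WHERE runs before GROUP BY, so aggregates aren't available there

Fix: Use HAVING (which filters groups after aggregation) instead of WHERE

Corrected query:
SELECT category, SUM(price) FROM products GROUP BY category HAVING SUM(price) > 705.79

Result:
category  | SUM(price)
----------+-----------
Furniture | 947.15    
Garden    | 2163.4    
Kitchen   | 2307.95   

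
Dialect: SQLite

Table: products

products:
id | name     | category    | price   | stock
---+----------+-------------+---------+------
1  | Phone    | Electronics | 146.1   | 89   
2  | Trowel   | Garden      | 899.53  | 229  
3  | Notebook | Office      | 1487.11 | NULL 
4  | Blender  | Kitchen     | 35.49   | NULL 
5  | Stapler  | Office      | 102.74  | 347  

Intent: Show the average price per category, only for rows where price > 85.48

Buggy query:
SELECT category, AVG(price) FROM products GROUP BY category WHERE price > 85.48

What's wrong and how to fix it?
Bug: Row-level WHERE must come before GROUP BY in the clause order

Fix: Move the WHERE clause before GROUP BY

Corrected query:
SELECT category, AVG(price) FROM products WHERE price > 85.48 GROUP BY category

Result:
category    | AVG(price)
------------+-----------
Electronics | 146.1     
Garden      | 899.53    
Office      | 794.925   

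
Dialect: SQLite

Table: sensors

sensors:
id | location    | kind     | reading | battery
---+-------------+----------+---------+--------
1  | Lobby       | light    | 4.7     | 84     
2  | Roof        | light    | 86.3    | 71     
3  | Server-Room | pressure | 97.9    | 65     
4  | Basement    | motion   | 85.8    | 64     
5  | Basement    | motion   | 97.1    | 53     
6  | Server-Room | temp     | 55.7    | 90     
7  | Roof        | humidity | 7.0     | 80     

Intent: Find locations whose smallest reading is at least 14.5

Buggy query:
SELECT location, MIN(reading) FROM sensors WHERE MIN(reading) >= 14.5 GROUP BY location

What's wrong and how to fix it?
Bug: Aggregates like MIN are computed per group after WHERE runs

Fix: Replace WHERE with HAVING after the GROUP BY

Corrected query:
SELECT location, MIN(reading) FROM sensors GROUP BY location HAVING MIN(reading) >= 14.5

Result:
location    | MIN(reading)
------------+-------------
Basement    | 85.8        
Server-Room | 55.7        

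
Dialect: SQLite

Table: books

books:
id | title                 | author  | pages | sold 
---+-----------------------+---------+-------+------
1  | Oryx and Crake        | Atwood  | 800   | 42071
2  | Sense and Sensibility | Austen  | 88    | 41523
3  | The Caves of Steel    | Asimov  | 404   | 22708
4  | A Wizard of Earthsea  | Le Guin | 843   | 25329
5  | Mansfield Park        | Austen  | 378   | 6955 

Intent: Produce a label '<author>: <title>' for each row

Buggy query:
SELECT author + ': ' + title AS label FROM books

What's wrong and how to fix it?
Bug: '+' is numeric addition; on text columns SQLite converts them to 0 instead of concatenating

Fix: Replace + with || to concatenate text

Corrected query:
SELECT author || ': ' || title AS label FROM books

Result:
label                        
-----------------------------
Atwood: Oryx and Crake       
Austen: Sense and Sensibility
Asimov: The Caves of Steel   
Le Guin: A Wizard of Earthsea
Austen: Mansfield Park       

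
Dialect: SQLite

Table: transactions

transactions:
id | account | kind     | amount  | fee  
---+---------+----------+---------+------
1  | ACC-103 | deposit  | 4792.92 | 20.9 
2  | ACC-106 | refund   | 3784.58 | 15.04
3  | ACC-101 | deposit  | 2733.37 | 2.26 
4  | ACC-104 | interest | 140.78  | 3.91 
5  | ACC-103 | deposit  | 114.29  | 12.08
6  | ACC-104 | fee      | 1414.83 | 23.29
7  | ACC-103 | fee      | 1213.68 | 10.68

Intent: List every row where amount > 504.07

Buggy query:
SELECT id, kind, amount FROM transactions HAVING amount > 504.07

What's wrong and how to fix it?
Bug: HAVING filters the output of aggregation, but this query has no GROUP BY and no aggregate functions, so SQLite rejects it (HAVING clause on a non-aggregate query); the condition here is per row

Fix: Replace HAVING with WHERE since the condition applies to individual rows

Corrected query:
SELECT id, kind, amount FROM transactions WHERE amount > 504.07

Result:
id | kind    | amount 
---+---------+--------
1  | deposit | 4792.92
2  | refund  | 3784.58
3  | deposit | 2733.37
6  | fee     | 1414.83
7  | fee     | 1213.68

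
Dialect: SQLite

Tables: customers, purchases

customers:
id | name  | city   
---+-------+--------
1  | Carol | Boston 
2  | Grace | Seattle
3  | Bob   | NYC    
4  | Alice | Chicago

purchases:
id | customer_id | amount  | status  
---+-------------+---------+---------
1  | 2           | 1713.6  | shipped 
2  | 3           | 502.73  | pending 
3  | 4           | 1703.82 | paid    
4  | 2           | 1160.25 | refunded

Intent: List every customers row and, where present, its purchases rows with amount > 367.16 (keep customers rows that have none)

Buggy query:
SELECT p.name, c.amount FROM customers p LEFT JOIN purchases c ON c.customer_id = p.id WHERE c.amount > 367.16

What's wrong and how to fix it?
Bug: A WHERE condition on the right-hand table after LEFT JOIN drops unmatched parents

Fix: Move the right-table condition into the ON clause so unmatched parents are kept

Corrected query:
SELECT p.name, c.amount FROM customers p LEFT JOIN purchases c ON c.customer_id = p.id AND c.amount > 367.16

Result:
name  | amount 
------+--------
Carol | NULL   
Grace | 1160.25
Grace | 1713.6 
Bob   | 502.73 
Alice | 1703.82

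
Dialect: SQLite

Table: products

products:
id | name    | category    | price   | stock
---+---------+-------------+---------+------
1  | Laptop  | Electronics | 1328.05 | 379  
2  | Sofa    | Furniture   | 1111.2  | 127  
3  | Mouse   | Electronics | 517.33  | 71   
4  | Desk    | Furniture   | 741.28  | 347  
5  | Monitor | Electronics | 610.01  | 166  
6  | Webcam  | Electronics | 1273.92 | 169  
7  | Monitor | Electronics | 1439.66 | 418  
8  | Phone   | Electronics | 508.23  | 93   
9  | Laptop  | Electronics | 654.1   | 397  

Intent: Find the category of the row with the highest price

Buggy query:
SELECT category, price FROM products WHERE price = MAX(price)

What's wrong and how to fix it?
Bug: WHERE is evaluated per row; an aggregate over the whole table isn't defined there

Fix: Use a subquery: WHERE price = (SELECT MAX(price) FROM products)

Corrected query:
SELECT category, price FROM products WHERE price = (SELECT MAX(price) FROM products)

Result:
category    | price  
------------+--------
Electronics | 1439.66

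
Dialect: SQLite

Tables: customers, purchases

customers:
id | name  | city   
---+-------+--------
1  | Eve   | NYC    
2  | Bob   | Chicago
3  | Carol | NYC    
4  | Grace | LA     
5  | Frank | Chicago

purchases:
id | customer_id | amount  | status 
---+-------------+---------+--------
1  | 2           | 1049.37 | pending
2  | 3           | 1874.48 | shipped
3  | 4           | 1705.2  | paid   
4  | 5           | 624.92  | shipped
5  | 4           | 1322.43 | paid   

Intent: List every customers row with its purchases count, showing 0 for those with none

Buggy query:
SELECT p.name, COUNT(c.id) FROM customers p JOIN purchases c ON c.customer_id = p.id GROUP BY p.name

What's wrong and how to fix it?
Bug: INNER JOIN drops customers rows that have no matching purchases rows

Fix: Use LEFT JOIN so parents without children still appear (COUNT(c.id) gives 0)

Corrected query:
SELECT p.name, COUNT(c.id) FROM customers p LEFT JOIN purchases c ON c.customer_id = p.id GROUP BY p.name

Result:
name  | COUNT(c.id)
------+------------
Bob   | 1          
Carol | 1          
Eve   | 0          
Frank | 1          
Grace | 2          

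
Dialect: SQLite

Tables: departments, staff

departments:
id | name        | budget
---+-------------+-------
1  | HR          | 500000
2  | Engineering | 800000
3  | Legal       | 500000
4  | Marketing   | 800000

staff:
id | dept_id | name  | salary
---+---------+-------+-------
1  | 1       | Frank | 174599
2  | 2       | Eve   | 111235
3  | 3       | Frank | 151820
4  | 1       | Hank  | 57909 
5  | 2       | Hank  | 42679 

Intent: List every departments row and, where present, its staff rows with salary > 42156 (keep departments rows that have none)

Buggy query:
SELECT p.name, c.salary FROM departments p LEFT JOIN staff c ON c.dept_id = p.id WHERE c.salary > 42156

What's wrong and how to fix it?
Bug: Filtering c.salary in WHERE discards the NULL rows produced by LEFT JOIN, turning it into an inner join

Fix: Put 'c.salary > 42156' in the JOIN's ON clause instead of WHERE

Corrected query:
SELECT p.name, c.salary FROM departments p LEFT JOIN staff c ON c.dept_id = p.id AND c.salary > 42156

Result:
name        | salary
------------+-------
HR          | 57909 
HR          | 174599
Engineering | 42679 
Engineering | 111235
Legal       | 151820
Marketing   | NULL  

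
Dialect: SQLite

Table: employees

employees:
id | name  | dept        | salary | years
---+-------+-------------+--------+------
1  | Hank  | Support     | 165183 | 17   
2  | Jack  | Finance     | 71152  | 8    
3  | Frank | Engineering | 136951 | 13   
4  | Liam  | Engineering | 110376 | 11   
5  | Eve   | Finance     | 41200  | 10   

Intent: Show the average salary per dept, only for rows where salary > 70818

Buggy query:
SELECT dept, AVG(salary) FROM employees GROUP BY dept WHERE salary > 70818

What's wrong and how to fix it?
Bug: Row-level WHERE must come before GROUP BY in the clause order

Fix: Move the WHERE clause before GROUP BY

Corrected query:
SELECT dept, AVG(salary) FROM employees WHERE salary > 70818 GROUP BY dept

Result:
dept        | AVG(salary)
------------+------------
Engineering | 123663.5   
Finance     | 71152      
Support     | 165183     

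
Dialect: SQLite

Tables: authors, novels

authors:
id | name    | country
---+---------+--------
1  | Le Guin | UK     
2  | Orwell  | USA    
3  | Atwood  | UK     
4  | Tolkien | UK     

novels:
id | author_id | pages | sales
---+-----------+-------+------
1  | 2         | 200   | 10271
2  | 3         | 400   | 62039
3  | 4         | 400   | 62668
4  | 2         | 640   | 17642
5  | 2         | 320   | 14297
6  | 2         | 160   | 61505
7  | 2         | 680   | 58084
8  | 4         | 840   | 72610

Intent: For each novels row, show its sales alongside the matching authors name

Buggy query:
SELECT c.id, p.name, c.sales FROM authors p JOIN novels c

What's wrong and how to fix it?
Bug: Missing join condition: each novels row is matched to all authors rows instead of just its own

Fix: Specify the join condition linking the foreign key to the parent id

Corrected query:
SELECT c.id, p.name, c.sales FROM authors p JOIN novels c ON c.author_id = p.id

Result:
id | name    | sales
---+---------+------
1  | Orwell  | 10271
2  | Atwood  | 62039
3  | Tolkien | 62668
4  | Orwell  | 17642
5  | Orwell  | 14297
6  | Orwell  | 61505
7  | Orwell  | 58084
8  | Tolkien | 72610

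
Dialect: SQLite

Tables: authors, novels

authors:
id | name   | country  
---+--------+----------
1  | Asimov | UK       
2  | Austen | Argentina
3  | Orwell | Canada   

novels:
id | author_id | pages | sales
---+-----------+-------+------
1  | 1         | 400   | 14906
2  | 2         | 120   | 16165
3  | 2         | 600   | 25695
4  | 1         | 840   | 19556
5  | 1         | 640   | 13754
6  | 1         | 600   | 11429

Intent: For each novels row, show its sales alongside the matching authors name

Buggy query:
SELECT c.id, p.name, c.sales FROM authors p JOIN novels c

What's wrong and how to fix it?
Bug: JOIN with no ON clause produces a cartesian product; every novels row pairs with every authors row

Fix: Specify the join condition linking the foreign key to the parent id

Corrected query:
SELECT c.id, p.name, c.sales FROM authors p JOIN novels c ON c.author_id = p.id

Result:
id | name   | sales
---+--------+------
1  | Asimov | 14906
2  | Austen | 16165
3  | Austen | 25695
4  | Asimov | 19556
5  | Asimov | 13754
6  | Asimov | 11429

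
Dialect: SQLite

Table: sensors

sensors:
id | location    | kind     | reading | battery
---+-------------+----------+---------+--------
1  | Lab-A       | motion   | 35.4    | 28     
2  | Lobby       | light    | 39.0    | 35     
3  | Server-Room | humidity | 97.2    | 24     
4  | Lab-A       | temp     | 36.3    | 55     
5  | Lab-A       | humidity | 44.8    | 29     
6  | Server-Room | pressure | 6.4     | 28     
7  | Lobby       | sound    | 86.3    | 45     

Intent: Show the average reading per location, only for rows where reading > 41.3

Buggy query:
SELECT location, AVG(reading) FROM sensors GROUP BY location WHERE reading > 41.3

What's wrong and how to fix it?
Bug: WHERE cannot follow GROUP BY

Fix: Place WHERE between FROM and GROUP BY

Corrected query:
SELECT location, AVG(reading) FROM sensors WHERE reading > 41.3 GROUP BY location

Result:
location    | AVG(reading)
------------+-------------
Lab-A       | 44.8        
Lobby       | 86.3        
Server-Room | 97.2        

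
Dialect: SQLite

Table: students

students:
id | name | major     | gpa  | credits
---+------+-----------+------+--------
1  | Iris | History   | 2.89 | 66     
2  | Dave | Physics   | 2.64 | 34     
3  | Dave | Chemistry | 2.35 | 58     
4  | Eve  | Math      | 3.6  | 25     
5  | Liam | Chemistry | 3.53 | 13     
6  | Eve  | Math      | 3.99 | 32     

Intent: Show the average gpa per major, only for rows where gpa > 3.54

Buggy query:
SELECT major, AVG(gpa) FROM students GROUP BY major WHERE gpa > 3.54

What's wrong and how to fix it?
Bug: Row-level WHERE must come before GROUP BY in the clause order

Fix: Move the WHERE clause before GROUP BY

Corrected query:
SELECT major, AVG(gpa) FROM students WHERE gpa > 3.54 GROUP BY major

Result:
major | AVG(gpa)
------+---------
Math  | 3.795   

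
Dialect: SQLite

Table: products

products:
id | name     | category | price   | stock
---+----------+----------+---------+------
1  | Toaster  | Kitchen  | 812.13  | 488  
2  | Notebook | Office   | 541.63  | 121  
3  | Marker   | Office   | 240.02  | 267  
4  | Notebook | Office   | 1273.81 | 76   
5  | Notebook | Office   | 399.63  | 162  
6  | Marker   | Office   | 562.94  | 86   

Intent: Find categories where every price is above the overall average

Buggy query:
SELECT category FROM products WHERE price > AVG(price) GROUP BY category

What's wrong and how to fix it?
Bug: AVG() is an aggregate; it can't sit directly in WHERE

Fix: Use a subquery for AVG and a HAVING MIN(...) filter so the condition holds for every row in the group

Corrected query:
SELECT category FROM products GROUP BY category HAVING MIN(price) > (SELECT AVG(price) FROM products)

Result:
category
--------
Kitchen 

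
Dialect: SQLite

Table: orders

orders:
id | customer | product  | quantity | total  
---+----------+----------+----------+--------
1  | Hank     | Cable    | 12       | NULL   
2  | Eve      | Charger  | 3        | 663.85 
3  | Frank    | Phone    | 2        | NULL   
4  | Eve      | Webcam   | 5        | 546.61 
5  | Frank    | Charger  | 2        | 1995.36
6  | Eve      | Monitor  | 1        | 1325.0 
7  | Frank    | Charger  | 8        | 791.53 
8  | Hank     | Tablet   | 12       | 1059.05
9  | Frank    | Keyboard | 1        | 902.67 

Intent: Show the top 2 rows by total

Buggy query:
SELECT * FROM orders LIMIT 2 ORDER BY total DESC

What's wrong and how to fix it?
Bug: ORDER BY cannot follow LIMIT; LIMIT is the final clause

Fix: Swap the clauses: ORDER BY first, then LIMIT

Corrected query:
SELECT * FROM orders ORDER BY total DESC LIMIT 2

Result:
id | customer | product | quantity | total  
---+----------+---------+----------+--------
5  | Frank    | Charger | 2        | 1995.36
6  | Eve      | Monitor | 1        | 1325   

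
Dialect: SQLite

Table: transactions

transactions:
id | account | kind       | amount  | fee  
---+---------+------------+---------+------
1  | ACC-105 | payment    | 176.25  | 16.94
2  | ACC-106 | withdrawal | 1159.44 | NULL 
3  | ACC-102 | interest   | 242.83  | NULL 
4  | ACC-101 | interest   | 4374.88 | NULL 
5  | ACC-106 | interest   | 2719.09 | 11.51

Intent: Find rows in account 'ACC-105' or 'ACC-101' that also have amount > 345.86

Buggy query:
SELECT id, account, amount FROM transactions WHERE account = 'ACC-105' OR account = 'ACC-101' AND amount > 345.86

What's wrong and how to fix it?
Bug: AND binds tighter than OR, so this parses as account = 'ACC-105' OR (account = 'ACC-101' AND amount > 345.86)

Fix: Add parentheses around the OR so the AND applies to both alternatives

Corrected query:
SELECT id, account, amount FROM transactions WHERE (account = 'ACC-105' OR account = 'ACC-101') AND amount > 345.86

Result:
id | account | amount 
---+---------+--------
4  | ACC-101 | 4374.88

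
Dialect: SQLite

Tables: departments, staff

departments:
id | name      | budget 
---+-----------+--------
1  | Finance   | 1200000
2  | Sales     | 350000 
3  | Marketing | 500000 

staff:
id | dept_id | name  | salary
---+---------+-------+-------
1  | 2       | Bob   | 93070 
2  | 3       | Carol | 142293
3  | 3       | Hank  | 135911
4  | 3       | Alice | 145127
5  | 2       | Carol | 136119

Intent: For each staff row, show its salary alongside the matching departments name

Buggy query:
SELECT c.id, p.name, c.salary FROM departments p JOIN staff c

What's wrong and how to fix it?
Bug: JOIN with no ON clause produces a cartesian product; every staff row pairs with every departments row

Fix: Specify the join condition linking the foreign key to the parent id

Corrected query:
SELECT c.id, p.name, c.salary FROM departments p JOIN staff c ON c.dept_id = p.id

Result:
id | name      | salary
---+-----------+-------
1  | Sales     | 93070 
2  | Marketing | 142293
3  | Marketing | 135911
4  | Marketing | 145127
5  | Sales     | 136119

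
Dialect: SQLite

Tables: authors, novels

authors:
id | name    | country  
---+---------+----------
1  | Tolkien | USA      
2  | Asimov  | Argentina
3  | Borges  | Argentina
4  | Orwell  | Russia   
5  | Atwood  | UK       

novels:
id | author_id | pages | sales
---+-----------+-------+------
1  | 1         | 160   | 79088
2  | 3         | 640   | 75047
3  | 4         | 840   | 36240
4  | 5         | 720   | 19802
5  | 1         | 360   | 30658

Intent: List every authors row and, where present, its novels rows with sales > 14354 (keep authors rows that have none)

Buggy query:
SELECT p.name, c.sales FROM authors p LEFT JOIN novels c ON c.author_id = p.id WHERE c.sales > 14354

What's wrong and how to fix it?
Bug: Filtering c.sales in WHERE discards the NULL rows produced by LEFT JOIN, turning it into an inner join

Fix: Put 'c.sales > 14354' in the JOIN's ON clause instead of WHERE

Corrected query:
SELECT p.name, c.sales FROM authors p LEFT JOIN novels c ON c.author_id = p.id AND c.sales > 14354

Result:
name    | sales
--------+------
Tolkien | 30658
Tolkien | 79088
Asimov  | NULL 
Borges  | 75047
Orwell  | 36240
Atwood  | 19802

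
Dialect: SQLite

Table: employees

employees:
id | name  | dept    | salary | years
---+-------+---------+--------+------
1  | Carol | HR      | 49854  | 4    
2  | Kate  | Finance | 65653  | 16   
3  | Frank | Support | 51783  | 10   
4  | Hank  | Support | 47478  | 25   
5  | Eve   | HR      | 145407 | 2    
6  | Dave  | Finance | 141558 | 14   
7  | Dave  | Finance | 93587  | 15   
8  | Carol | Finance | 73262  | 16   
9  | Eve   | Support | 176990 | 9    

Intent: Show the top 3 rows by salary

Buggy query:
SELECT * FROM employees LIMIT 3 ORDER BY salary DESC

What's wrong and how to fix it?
Bug: LIMIT must come after ORDER BY

Fix: Sort with ORDER BY, then apply LIMIT

Corrected query:
SELECT * FROM employees ORDER BY salary DESC LIMIT 3

Result:
id | name | dept    | salary | years
---+------+---------+--------+------
9  | Eve  | Support | 176990 | 9    
5  | Eve  | HR      | 145407 | 2    
6  | Dave | Finance | 141558 | 14   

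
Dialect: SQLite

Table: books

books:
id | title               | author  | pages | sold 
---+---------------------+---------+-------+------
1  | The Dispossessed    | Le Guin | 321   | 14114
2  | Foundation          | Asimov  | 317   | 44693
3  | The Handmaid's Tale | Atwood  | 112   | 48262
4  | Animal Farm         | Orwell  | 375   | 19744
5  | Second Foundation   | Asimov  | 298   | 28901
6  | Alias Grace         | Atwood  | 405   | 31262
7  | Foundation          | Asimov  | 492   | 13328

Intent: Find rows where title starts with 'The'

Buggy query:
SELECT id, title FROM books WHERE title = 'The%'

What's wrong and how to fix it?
Bug: '=' compares the literal string including the % character; pattern matching needs LIKE

Fix: Replace '=' with LIKE so 'The%' is treated as a pattern

Corrected query:
SELECT id, title FROM books WHERE title LIKE 'The%'

Result:
id | title              
---+--------------------
1  | The Dispossessed   
3  | The Handmaid's Tale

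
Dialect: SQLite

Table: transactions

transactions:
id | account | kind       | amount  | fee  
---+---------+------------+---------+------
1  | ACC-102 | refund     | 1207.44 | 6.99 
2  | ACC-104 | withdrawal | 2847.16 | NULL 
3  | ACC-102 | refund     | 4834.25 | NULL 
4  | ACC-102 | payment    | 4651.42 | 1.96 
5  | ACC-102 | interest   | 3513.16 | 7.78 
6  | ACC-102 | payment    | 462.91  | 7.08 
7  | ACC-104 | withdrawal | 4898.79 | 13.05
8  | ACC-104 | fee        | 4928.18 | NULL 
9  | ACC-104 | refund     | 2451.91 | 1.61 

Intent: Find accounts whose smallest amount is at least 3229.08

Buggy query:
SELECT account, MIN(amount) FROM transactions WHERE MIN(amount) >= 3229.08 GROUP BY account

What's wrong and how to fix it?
Bug: Aggregates like MIN are computed per group after WHERE runs

Fix: Use HAVING for the per-group MIN condition

Corrected query:
SELECT account, MIN(amount) FROM transactions GROUP BY account HAVING MIN(amount) >= 3229.08

Result:
(no rows)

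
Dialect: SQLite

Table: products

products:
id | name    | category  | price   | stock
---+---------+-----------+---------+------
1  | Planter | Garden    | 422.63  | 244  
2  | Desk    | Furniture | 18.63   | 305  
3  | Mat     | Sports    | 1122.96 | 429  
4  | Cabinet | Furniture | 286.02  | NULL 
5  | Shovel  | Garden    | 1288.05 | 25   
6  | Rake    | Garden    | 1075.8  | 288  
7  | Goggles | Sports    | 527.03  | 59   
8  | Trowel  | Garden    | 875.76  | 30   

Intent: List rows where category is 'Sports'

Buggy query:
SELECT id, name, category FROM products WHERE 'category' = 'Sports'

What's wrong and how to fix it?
Bug: Single quotes denote string literals in SQL; the column name is being compared as a constant string

Fix: Remove the quotes around the column name (or use double quotes for an identifier)

Corrected query:
SELECT id, name, category FROM products WHERE category = 'Sports'

Result:
id | name    | category
---+---------+---------
3  | Mat     | Sports  
7  | Goggles | Sports  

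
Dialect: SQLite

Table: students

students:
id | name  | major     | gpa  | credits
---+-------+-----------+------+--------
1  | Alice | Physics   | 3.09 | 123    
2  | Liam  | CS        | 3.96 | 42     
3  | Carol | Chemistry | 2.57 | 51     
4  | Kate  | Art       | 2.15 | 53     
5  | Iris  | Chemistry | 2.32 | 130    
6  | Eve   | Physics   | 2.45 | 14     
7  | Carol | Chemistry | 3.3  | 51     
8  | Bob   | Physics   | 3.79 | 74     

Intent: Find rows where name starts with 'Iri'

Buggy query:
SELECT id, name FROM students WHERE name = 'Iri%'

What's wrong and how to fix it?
Bug: '=' compares the literal string including the % character; pattern matching needs LIKE

Fix: Replace '=' with LIKE so 'Iri%' is treated as a pattern

Corrected query:
SELECT id, name FROM students WHERE name LIKE 'Iri%'

Result:
id | name
---+-----
5  | Iris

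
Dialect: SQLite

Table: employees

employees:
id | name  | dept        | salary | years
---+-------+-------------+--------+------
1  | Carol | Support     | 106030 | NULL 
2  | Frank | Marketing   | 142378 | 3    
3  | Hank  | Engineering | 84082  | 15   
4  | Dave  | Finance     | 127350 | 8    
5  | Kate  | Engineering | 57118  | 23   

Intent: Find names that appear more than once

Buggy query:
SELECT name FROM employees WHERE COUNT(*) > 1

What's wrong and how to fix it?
Bug: COUNT(*) is an aggregate and cannot be used in WHERE

Fix: GROUP BY name, then filter groups with HAVING COUNT(*) > 1

Corrected query:
SELECT name FROM employees GROUP BY name HAVING COUNT(*) > 1

Result:
(no rows)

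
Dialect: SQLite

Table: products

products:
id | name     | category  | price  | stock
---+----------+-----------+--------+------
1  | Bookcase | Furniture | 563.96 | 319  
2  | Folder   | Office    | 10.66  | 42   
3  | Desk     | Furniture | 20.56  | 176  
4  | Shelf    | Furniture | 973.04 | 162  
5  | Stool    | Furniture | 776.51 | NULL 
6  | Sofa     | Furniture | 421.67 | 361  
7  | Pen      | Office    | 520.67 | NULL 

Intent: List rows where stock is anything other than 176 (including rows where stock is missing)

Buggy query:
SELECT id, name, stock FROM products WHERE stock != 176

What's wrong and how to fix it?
Bug: Inequality against NULL is unknown, not true; rows with NULL are dropped

Fix: Add an explicit OR stock IS NULL to include the missing-value rows

Corrected query:
SELECT id, name, stock FROM products WHERE stock != 176 OR stock IS NULL

Result:
id | name     | stock
---+----------+------
1  | Bookcase | 319  
2  | Folder   | 42   
4  | Shelf    | 162  
5  | Stool    | NULL 
6  | Sofa     | 361  
7  | Pen      | NULL 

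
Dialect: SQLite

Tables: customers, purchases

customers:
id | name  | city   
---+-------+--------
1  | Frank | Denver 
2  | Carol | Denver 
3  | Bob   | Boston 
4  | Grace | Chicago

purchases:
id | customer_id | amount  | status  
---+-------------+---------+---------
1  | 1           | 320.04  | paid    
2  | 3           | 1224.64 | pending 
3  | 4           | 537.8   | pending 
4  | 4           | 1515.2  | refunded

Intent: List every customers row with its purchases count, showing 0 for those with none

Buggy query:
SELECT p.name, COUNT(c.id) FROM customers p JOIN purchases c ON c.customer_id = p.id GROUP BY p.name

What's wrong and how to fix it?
Bug: An inner join excludes parents with zero children

Fix: Use LEFT JOIN so parents without children still appear (COUNT(c.id) gives 0)

Corrected query:
SELECT p.name, COUNT(c.id) FROM customers p LEFT JOIN purchases c ON c.customer_id = p.id GROUP BY p.name

Result:
name  | COUNT(c.id)
------+------------
Bob   | 1          
Carol | 0          
Frank | 1          
Grace | 2          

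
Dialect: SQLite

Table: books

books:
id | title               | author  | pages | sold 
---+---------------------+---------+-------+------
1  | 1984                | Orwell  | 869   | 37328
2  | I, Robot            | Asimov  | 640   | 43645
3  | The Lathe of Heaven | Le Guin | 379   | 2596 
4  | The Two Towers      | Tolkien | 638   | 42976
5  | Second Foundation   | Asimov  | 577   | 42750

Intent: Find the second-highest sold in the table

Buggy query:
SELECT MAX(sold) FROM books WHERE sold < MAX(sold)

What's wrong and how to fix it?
Bug: MAX(sold) on the right of the comparison is an aggregate-in-WHERE error

Fix: Compute the overall MAX in a subquery, then take MAX of rows below it

Corrected query:
SELECT MAX(sold) FROM books WHERE sold < (SELECT MAX(sold) FROM books)

Result:
MAX(sold)
---------
42976    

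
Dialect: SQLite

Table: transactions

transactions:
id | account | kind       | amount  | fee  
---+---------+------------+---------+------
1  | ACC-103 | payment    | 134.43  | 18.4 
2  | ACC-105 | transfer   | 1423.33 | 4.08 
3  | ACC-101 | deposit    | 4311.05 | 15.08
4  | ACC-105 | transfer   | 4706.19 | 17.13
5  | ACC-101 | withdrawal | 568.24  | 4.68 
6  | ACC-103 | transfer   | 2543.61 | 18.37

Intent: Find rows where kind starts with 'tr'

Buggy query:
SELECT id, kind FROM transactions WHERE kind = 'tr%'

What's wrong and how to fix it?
Bug: '=' compares the literal string including the % character; pattern matching needs LIKE

Fix: Use LIKE for wildcard pattern matching

Corrected query:
SELECT id, kind FROM transactions WHERE kind LIKE 'tr%'

Result:
id | kind    
---+---------
2  | transfer
4  | transfer
6  | transfer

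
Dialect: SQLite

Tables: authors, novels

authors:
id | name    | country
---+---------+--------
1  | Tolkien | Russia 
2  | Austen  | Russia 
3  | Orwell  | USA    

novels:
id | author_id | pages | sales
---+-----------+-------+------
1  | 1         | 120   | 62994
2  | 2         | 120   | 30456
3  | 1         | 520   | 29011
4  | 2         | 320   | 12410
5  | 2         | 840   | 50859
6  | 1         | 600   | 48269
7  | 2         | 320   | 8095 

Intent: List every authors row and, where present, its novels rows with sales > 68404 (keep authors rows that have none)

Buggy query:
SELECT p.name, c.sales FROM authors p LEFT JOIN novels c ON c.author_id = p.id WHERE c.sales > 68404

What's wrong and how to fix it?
Bug: Filtering c.sales in WHERE discards the NULL rows produced by LEFT JOIN, turning it into an inner join

Fix: Put 'c.sales > 68404' in the JOIN's ON clause instead of WHERE

Corrected query:
SELECT p.name, c.sales FROM authors p LEFT JOIN novels c ON c.author_id = p.id AND c.sales > 68404

Result:
name    | sales
--------+------
Tolkien | NULL 
Austen  | NULL 
Orwell  | NULL 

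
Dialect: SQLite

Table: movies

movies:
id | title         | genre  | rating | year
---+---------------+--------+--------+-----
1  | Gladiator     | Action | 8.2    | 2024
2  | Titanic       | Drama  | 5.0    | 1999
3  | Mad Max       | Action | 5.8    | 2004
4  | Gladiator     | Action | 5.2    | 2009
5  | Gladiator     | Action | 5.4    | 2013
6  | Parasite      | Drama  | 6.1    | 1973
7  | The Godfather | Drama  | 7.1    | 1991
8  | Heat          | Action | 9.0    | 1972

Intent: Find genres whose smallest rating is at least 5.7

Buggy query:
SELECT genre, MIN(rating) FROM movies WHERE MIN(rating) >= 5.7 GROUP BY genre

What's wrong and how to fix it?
Bug: Aggregates like MIN are computed per group after WHERE runs

Fix: Use HAVING for the per-group MIN condition

Corrected query:
SELECT genre, MIN(rating) FROM movies GROUP BY genre HAVING MIN(rating) >= 5.7

Result:
(no rows)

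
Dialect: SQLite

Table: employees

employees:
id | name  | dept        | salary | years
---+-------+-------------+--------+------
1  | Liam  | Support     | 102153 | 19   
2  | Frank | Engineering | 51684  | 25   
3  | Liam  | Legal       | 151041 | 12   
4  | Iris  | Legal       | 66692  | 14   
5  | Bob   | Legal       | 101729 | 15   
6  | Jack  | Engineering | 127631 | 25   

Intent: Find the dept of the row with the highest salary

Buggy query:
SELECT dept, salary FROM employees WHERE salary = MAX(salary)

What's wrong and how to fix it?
Bug: MAX(salary) is an aggregate and cannot be used directly in WHERE

Fix: Wrap MAX in a scalar subquery so WHERE compares against a single value

Corrected query:
SELECT dept, salary FROM employees WHERE salary = (SELECT MAX(salary) FROM employees)

Result:
dept  | salary
------+-------
Legal | 151041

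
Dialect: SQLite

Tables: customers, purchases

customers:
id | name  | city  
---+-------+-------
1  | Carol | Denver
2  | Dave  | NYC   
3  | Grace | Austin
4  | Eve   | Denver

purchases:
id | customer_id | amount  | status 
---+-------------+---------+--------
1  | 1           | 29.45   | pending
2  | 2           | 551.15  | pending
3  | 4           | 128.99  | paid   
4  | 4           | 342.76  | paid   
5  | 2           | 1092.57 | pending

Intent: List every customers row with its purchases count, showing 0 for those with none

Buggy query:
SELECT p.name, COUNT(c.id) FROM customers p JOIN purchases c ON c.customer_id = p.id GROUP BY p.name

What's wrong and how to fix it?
Bug: An inner join excludes parents with zero children

Fix: Use LEFT JOIN so parents without children still appear (COUNT(c.id) gives 0)

Corrected query:
SELECT p.name, COUNT(c.id) FROM customers p LEFT JOIN purchases c ON c.customer_id = p.id GROUP BY p.name

Result:
name  | COUNT(c.id)
------+------------
Carol | 1          
Dave  | 2          
Eve   | 2          
Grace | 0          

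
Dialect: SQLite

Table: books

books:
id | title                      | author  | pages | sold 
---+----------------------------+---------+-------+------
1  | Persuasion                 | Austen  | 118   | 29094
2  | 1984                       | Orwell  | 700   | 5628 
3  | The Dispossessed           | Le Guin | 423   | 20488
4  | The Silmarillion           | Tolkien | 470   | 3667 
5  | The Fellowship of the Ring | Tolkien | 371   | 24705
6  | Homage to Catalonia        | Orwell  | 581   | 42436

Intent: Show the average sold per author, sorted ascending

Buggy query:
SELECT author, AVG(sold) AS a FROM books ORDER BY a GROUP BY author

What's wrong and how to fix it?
Bug: ORDER BY appears before GROUP BY; SQL clause order requires GROUP BY first

Fix: Move ORDER BY to the end, after GROUP BY

Corrected query:
SELECT author, AVG(sold) AS a FROM books GROUP BY author ORDER BY a

Result:
author  | a    
--------+------
Tolkien | 14186
Le Guin | 20488
Orwell  | 24032
Austen  | 29094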